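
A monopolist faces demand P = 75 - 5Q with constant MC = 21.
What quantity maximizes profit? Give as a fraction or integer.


TR = P*Q = (75 - 5Q)Q = 75Q - 5Q^2
MR = dTR/dQ = 75 - 10Q
Set MR = MC:
75 - 10Q = 21
54 = 10Q
Q* = 54/10 = 27/5

27/5


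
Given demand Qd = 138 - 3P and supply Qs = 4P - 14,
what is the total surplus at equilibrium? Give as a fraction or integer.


Find equilibrium: 138 - 3P = 4P - 14
138 + 14 = 7P
P* = 152/7 = 152/7
Q* = 4*152/7 - 14 = 510/7
Inverse demand: P = 46 - Q/3, so P_max = 46
Inverse supply: P = 7/2 + Q/4, so P_min = 7/2
CS = (1/2) * 510/7 * (46 - 152/7) = 43350/49
PS = (1/2) * 510/7 * (152/7 - 7/2) = 65025/98
TS = CS + PS = 43350/49 + 65025/98 = 21675/14

21675/14


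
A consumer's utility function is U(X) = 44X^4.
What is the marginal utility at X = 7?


MU = dU/dX = 44*4*X^(4-1)
MU = 176*X^3
At X = 7:
MU = 176 * 7^3
MU = 176 * 343 = 60368

60368


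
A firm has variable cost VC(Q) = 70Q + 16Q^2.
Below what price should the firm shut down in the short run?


AVC(Q) = VC(Q)/Q = 70 + 16Q
AVC is increasing in Q, so minimum AVC is at Q -> 0+.
Min AVC = 70
The firm should shut down if P < 70.

70


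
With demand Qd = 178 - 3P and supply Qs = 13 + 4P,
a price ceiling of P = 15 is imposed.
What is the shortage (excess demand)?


At P = 15:
Qd = 178 - 3*15 = 133
Qs = 13 + 4*15 = 73
Shortage = Qd - Qs = 133 - 73 = 60

60


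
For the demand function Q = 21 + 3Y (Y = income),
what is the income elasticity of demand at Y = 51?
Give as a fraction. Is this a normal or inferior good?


dQ/dY = 3
At Y = 51: Q = 21 + 3*51 = 174
Ey = (dQ/dY)(Y/Q) = 3 * 51 / 174 = 51/58
Since Ey > 0, this is a normal good.

51/58 (normal good)


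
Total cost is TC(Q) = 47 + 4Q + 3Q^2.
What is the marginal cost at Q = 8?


MC = dTC/dQ = 4 + 2*3*Q
At Q = 8:
MC = 4 + 6*8
MC = 4 + 48 = 52

52


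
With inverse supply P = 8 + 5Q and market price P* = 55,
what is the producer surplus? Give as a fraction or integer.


Minimum supply price (at Q=0): P_min = 8
Quantity supplied at P* = 55:
Q* = (55 - 8)/5 = 47/5
PS = (1/2) * Q* * (P* - P_min)
PS = (1/2) * 47/5 * (55 - 8)
PS = (1/2) * 47/5 * 47 = 2209/10

2209/10


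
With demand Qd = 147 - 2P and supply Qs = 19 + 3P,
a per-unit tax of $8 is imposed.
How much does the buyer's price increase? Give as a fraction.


With a per-unit tax, the buyer's price increase depends on relative slopes.
Supply slope: d = 3, Demand slope: b = 2
Buyer's price increase = d * tax / (b + d)
= 3 * 8 / (2 + 3)
= 24 / 5 = 24/5

24/5


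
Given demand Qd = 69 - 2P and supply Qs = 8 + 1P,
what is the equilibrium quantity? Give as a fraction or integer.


First find equilibrium price:
69 - 2P = 8 + 1P
P* = 61/3 = 61/3
Then substitute into demand:
Q* = 69 - 2 * 61/3 = 85/3

85/3


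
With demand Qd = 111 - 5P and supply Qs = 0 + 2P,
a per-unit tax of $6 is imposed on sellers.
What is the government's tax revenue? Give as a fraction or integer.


With tax on sellers, new supply: Qs' = 0 + 2(P - 6)
= 2P - 12
New equilibrium quantity:
Q_new = 162/7
Tax revenue = tax * Q_new = 6 * 162/7 = 972/7

972/7


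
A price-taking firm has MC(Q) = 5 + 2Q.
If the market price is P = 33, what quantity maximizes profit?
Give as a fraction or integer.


In perfect competition, profit is maximized where P = MC.
33 = 5 + 2Q
28 = 2Q
Q* = 28/2 = 14

14


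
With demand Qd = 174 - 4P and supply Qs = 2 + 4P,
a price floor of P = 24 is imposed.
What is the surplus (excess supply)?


At P = 24:
Qd = 174 - 4*24 = 78
Qs = 2 + 4*24 = 98
Surplus = Qs - Qd = 98 - 78 = 20

20


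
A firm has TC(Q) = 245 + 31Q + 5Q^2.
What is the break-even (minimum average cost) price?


AC(Q) = 245/Q + 31 + 5Q
To minimize: dAC/dQ = -245/Q^2 + 5 = 0
Q^2 = 245/5 = 49
Q* = 7
Min AC = 245/7 + 31 + 5*7
Min AC = 35 + 31 + 35 = 101

101


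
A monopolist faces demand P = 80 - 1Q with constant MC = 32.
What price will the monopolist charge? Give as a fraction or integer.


MR = 80 - 2Q
Set MR = MC: 80 - 2Q = 32
Q* = 24
Substitute into demand:
P* = 80 - 1*24 = 56

56


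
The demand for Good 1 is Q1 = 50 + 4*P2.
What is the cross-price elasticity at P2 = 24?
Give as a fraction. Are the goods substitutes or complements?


dQ1/dP2 = 4
At P2 = 24: Q1 = 50 + 4*24 = 146
Exy = (dQ1/dP2)(P2/Q1) = 4 * 24 / 146 = 48/73
Since Exy > 0, the goods are substitutes.

48/73 (substitutes)


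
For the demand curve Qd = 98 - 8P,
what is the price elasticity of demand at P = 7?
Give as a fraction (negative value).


dQ/dP = -8
At P = 7: Q = 98 - 8*7 = 42
E = (dQ/dP)(P/Q) = (-8)(7/42) = -4/3

-4/3


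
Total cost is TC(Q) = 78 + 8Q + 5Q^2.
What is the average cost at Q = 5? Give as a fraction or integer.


TC(5) = 78 + 8*5 + 5*5^2
TC(5) = 78 + 40 + 125 = 243
AC = TC/Q = 243/5 = 243/5

243/5


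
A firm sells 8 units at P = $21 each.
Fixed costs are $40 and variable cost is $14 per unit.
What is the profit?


Total Revenue = P * Q = 21 * 8 = $168
Total Cost = FC + VC*Q = 40 + 14*8 = $152
Profit = TR - TC = 168 - 152 = $16

$16


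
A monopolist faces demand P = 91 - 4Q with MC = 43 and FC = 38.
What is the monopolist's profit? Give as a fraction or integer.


MR = MC: 91 - 8Q = 43
Q* = 6
P* = 91 - 4*6 = 67
Profit = (P* - MC)*Q* - FC
= (67 - 43)*6 - 38
= 24*6 - 38
= 144 - 38 = 106

106


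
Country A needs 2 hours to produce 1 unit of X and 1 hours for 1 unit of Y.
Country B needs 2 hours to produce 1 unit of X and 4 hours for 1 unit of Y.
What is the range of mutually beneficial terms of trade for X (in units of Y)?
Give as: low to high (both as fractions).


Opportunity cost of X for Country A = hours_X / hours_Y = 2/1 = 2 units of Y
Opportunity cost of X for Country B = hours_X / hours_Y = 2/4 = 1/2 units of Y
Terms of trade must be between the two opportunity costs.
Range: 1/2 to 2

1/2 to 2


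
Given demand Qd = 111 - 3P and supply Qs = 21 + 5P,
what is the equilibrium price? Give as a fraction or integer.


At equilibrium, Qd = Qs.
111 - 3P = 21 + 5P
111 - 21 = 3P + 5P
90 = 8P
P* = 90/8 = 45/4

45/4


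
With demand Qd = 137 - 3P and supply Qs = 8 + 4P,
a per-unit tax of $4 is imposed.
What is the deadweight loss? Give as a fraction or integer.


Pre-tax equilibrium quantity: Q* = 572/7
Post-tax equilibrium quantity: Q_tax = 524/7
Reduction in quantity: Q* - Q_tax = 48/7
DWL = (1/2) * tax * (Q* - Q_tax)
DWL = (1/2) * 4 * 48/7 = 96/7

96/7


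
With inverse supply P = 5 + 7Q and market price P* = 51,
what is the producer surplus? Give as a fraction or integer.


Minimum supply price (at Q=0): P_min = 5
Quantity supplied at P* = 51:
Q* = (51 - 5)/7 = 46/7
PS = (1/2) * Q* * (P* - P_min)
PS = (1/2) * 46/7 * (51 - 5)
PS = (1/2) * 46/7 * 46 = 1058/7

1058/7


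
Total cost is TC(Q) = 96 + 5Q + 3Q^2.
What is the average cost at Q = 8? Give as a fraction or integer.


TC(8) = 96 + 5*8 + 3*8^2
TC(8) = 96 + 40 + 192 = 328
AC = TC/Q = 328/8 = 41

41


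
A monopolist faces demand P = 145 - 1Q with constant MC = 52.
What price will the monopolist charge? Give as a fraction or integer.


MR = 145 - 2Q
Set MR = MC: 145 - 2Q = 52
Q* = 93/2
Substitute into demand:
P* = 145 - 1*93/2 = 197/2

197/2


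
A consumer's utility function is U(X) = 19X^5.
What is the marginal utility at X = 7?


MU = dU/dX = 19*5*X^(5-1)
MU = 95*X^4
At X = 7:
MU = 95 * 7^4
MU = 95 * 2401 = 228095

228095


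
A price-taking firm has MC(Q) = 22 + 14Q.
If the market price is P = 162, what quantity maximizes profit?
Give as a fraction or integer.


In perfect competition, profit is maximized where P = MC.
162 = 22 + 14Q
140 = 14Q
Q* = 140/14 = 10

10


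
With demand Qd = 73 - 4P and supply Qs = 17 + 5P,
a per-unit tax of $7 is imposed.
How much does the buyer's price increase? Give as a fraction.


With a per-unit tax, the buyer's price increase depends on relative slopes.
Supply slope: d = 5, Demand slope: b = 4
Buyer's price increase = d * tax / (b + d)
= 5 * 7 / (4 + 5)
= 35 / 9 = 35/9

35/9


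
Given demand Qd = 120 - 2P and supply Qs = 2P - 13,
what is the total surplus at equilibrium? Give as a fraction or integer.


Find equilibrium: 120 - 2P = 2P - 13
120 + 13 = 4P
P* = 133/4 = 133/4
Q* = 2*133/4 - 13 = 107/2
Inverse demand: P = 60 - Q/2, so P_max = 60
Inverse supply: P = 13/2 + Q/2, so P_min = 13/2
CS = (1/2) * 107/2 * (60 - 133/4) = 11449/16
PS = (1/2) * 107/2 * (133/4 - 13/2) = 11449/16
TS = CS + PS = 11449/16 + 11449/16 = 11449/8

11449/8


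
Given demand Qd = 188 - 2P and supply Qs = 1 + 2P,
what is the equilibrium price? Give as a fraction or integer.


At equilibrium, Qd = Qs.
188 - 2P = 1 + 2P
188 - 1 = 2P + 2P
187 = 4P
P* = 187/4 = 187/4

187/4


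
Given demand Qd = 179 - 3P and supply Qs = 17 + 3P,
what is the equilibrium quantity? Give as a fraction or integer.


First find equilibrium price:
179 - 3P = 17 + 3P
P* = 162/6 = 27
Then substitute into demand:
Q* = 179 - 3 * 27 = 98

98


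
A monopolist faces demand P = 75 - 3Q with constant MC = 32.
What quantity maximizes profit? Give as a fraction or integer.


TR = P*Q = (75 - 3Q)Q = 75Q - 3Q^2
MR = dTR/dQ = 75 - 6Q
Set MR = MC:
75 - 6Q = 32
43 = 6Q
Q* = 43/6 = 43/6

43/6


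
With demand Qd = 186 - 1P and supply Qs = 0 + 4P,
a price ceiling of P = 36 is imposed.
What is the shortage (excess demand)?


At P = 36:
Qd = 186 - 1*36 = 150
Qs = 0 + 4*36 = 144
Shortage = Qd - Qs = 150 - 144 = 6

6


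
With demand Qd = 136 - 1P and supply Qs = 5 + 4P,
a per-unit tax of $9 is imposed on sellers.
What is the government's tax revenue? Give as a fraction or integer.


With tax on sellers, new supply: Qs' = 5 + 4(P - 9)
= 4P - 31
New equilibrium quantity:
Q_new = 513/5
Tax revenue = tax * Q_new = 9 * 513/5 = 4617/5

4617/5


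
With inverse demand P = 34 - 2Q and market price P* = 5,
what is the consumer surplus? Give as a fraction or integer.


Maximum willingness to pay (at Q=0): P_max = 34
Quantity demanded at P* = 5:
Q* = (34 - 5)/2 = 29/2
CS = (1/2) * Q* * (P_max - P*)
CS = (1/2) * 29/2 * (34 - 5)
CS = (1/2) * 29/2 * 29 = 841/4

841/4


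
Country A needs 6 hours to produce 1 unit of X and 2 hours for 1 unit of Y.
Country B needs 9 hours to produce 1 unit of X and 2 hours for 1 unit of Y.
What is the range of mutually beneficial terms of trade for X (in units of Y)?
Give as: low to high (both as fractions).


Opportunity cost of X for Country A = hours_X / hours_Y = 6/2 = 3 units of Y
Opportunity cost of X for Country B = hours_X / hours_Y = 9/2 = 9/2 units of Y
Terms of trade must be between the two opportunity costs.
Range: 3 to 9/2

3 to 9/2


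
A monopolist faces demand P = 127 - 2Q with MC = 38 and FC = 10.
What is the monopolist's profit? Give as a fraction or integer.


MR = MC: 127 - 4Q = 38
Q* = 89/4
P* = 127 - 2*89/4 = 165/2
Profit = (P* - MC)*Q* - FC
= (165/2 - 38)*89/4 - 10
= 89/2*89/4 - 10
= 7921/8 - 10 = 7841/8

7841/8


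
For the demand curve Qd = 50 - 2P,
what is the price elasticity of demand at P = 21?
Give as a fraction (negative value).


dQ/dP = -2
At P = 21: Q = 50 - 2*21 = 8
E = (dQ/dP)(P/Q) = (-2)(21/8) = -21/4

-21/4


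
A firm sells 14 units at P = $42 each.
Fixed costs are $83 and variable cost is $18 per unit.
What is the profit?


Total Revenue = P * Q = 42 * 14 = $588
Total Cost = FC + VC*Q = 83 + 18*14 = $335
Profit = TR - TC = 588 - 335 = $253

$253


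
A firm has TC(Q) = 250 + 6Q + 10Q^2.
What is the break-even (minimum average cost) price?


AC(Q) = 250/Q + 6 + 10Q
To minimize: dAC/dQ = -250/Q^2 + 10 = 0
Q^2 = 250/10 = 25
Q* = 5
Min AC = 250/5 + 6 + 10*5
Min AC = 50 + 6 + 50 = 106

106


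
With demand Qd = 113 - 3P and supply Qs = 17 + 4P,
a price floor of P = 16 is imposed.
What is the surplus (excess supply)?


At P = 16:
Qd = 113 - 3*16 = 65
Qs = 17 + 4*16 = 81
Surplus = Qs - Qd = 81 - 65 = 16

16


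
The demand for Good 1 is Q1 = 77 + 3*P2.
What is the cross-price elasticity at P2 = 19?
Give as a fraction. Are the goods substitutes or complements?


dQ1/dP2 = 3
At P2 = 19: Q1 = 77 + 3*19 = 134
Exy = (dQ1/dP2)(P2/Q1) = 3 * 19 / 134 = 57/134
Since Exy > 0, the goods are substitutes.

57/134 (substitutes)


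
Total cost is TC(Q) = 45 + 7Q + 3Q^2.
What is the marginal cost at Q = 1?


MC = dTC/dQ = 7 + 2*3*Q
At Q = 1:
MC = 7 + 6*1
MC = 7 + 6 = 13

13


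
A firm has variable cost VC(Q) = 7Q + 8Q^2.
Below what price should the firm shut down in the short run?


AVC(Q) = VC(Q)/Q = 7 + 8Q
AVC is increasing in Q, so minimum AVC is at Q -> 0+.
Min AVC = 7
The firm should shut down if P < 7.

7


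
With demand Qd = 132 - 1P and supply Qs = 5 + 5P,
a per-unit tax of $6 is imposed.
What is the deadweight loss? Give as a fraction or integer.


Pre-tax equilibrium quantity: Q* = 665/6
Post-tax equilibrium quantity: Q_tax = 635/6
Reduction in quantity: Q* - Q_tax = 5
DWL = (1/2) * tax * (Q* - Q_tax)
DWL = (1/2) * 6 * 5 = 15

15


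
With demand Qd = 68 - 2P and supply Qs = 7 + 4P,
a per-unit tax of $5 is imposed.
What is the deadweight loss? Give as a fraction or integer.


Pre-tax equilibrium quantity: Q* = 143/3
Post-tax equilibrium quantity: Q_tax = 41
Reduction in quantity: Q* - Q_tax = 20/3
DWL = (1/2) * tax * (Q* - Q_tax)
DWL = (1/2) * 5 * 20/3 = 50/3

50/3


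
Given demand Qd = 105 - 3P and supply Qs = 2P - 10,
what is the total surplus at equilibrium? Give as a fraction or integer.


Find equilibrium: 105 - 3P = 2P - 10
105 + 10 = 5P
P* = 115/5 = 23
Q* = 2*23 - 10 = 36
Inverse demand: P = 35 - Q/3, so P_max = 35
Inverse supply: P = 5 + Q/2, so P_min = 5
CS = (1/2) * 36 * (35 - 23) = 216
PS = (1/2) * 36 * (23 - 5) = 324
TS = CS + PS = 216 + 324 = 540

540


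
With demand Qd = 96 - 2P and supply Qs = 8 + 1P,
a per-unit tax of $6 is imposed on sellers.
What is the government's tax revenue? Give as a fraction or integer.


With tax on sellers, new supply: Qs' = 8 + 1(P - 6)
= 2 + 1P
New equilibrium quantity:
Q_new = 100/3
Tax revenue = tax * Q_new = 6 * 100/3 = 200

200


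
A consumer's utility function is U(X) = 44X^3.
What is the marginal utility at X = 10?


MU = dU/dX = 44*3*X^(3-1)
MU = 132*X^2
At X = 10:
MU = 132 * 10^2
MU = 132 * 100 = 13200

13200


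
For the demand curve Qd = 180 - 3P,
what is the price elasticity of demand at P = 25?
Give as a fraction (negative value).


dQ/dP = -3
At P = 25: Q = 180 - 3*25 = 105
E = (dQ/dP)(P/Q) = (-3)(25/105) = -5/7

-5/7


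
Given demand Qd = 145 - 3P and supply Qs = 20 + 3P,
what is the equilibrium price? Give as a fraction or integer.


At equilibrium, Qd = Qs.
145 - 3P = 20 + 3P
145 - 20 = 3P + 3P
125 = 6P
P* = 125/6 = 125/6

125/6


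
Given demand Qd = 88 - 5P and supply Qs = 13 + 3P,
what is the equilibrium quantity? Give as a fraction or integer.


First find equilibrium price:
88 - 5P = 13 + 3P
P* = 75/8 = 75/8
Then substitute into demand:
Q* = 88 - 5 * 75/8 = 329/8

329/8


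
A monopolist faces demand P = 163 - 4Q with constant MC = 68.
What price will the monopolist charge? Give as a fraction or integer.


MR = 163 - 8Q
Set MR = MC: 163 - 8Q = 68
Q* = 95/8
Substitute into demand:
P* = 163 - 4*95/8 = 231/2

231/2


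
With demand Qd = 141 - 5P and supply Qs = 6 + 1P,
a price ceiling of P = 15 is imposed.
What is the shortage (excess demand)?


At P = 15:
Qd = 141 - 5*15 = 66
Qs = 6 + 1*15 = 21
Shortage = Qd - Qs = 66 - 21 = 45

45


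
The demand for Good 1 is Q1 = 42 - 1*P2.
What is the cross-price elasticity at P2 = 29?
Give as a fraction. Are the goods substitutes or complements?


dQ1/dP2 = -1
At P2 = 29: Q1 = 42 - 1*29 = 13
Exy = (dQ1/dP2)(P2/Q1) = -1 * 29 / 13 = -29/13
Since Exy < 0, the goods are complements.

-29/13 (complements)


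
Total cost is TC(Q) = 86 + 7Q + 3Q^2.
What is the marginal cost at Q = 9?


MC = dTC/dQ = 7 + 2*3*Q
At Q = 9:
MC = 7 + 6*9
MC = 7 + 54 = 61

61


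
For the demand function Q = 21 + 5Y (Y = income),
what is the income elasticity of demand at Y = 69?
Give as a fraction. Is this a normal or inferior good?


dQ/dY = 5
At Y = 69: Q = 21 + 5*69 = 366
Ey = (dQ/dY)(Y/Q) = 5 * 69 / 366 = 115/122
Since Ey > 0, this is a normal good.

115/122 (normal good)


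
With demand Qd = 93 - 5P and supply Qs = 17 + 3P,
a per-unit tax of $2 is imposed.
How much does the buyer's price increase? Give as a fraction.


With a per-unit tax, the buyer's price increase depends on relative slopes.
Supply slope: d = 3, Demand slope: b = 5
Buyer's price increase = d * tax / (b + d)
= 3 * 2 / (5 + 3)
= 6 / 8 = 3/4

3/4


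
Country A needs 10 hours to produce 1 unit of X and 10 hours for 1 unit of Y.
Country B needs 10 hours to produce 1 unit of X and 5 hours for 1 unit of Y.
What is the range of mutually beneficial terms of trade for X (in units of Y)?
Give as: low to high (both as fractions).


Opportunity cost of X for Country A = hours_X / hours_Y = 10/10 = 1 units of Y
Opportunity cost of X for Country B = hours_X / hours_Y = 10/5 = 2 units of Y
Terms of trade must be between the two opportunity costs.
Range: 1 to 2

1 to 2


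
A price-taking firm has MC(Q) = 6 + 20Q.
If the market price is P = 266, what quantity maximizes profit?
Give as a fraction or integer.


In perfect competition, profit is maximized where P = MC.
266 = 6 + 20Q
260 = 20Q
Q* = 260/20 = 13

13


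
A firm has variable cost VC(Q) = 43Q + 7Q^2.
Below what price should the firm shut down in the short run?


AVC(Q) = VC(Q)/Q = 43 + 7Q
AVC is increasing in Q, so minimum AVC is at Q -> 0+.
Min AVC = 43
The firm should shut down if P < 43.

43


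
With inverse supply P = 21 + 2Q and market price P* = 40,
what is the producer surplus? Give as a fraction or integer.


Minimum supply price (at Q=0): P_min = 21
Quantity supplied at P* = 40:
Q* = (40 - 21)/2 = 19/2
PS = (1/2) * Q* * (P* - P_min)
PS = (1/2) * 19/2 * (40 - 21)
PS = (1/2) * 19/2 * 19 = 361/4

361/4


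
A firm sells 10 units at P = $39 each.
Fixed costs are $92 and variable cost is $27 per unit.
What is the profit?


Total Revenue = P * Q = 39 * 10 = $390
Total Cost = FC + VC*Q = 92 + 27*10 = $362
Profit = TR - TC = 390 - 362 = $28

$28


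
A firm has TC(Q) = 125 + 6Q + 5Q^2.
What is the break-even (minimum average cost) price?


AC(Q) = 125/Q + 6 + 5Q
To minimize: dAC/dQ = -125/Q^2 + 5 = 0
Q^2 = 125/5 = 25
Q* = 5
Min AC = 125/5 + 6 + 5*5
Min AC = 25 + 6 + 25 = 56

56


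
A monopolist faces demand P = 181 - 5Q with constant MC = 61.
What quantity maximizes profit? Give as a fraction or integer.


TR = P*Q = (181 - 5Q)Q = 181Q - 5Q^2
MR = dTR/dQ = 181 - 10Q
Set MR = MC:
181 - 10Q = 61
120 = 10Q
Q* = 120/10 = 12

12


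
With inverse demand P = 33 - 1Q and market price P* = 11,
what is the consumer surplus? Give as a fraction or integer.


Maximum willingness to pay (at Q=0): P_max = 33
Quantity demanded at P* = 11:
Q* = (33 - 11)/1 = 22
CS = (1/2) * Q* * (P_max - P*)
CS = (1/2) * 22 * (33 - 11)
CS = (1/2) * 22 * 22 = 242

242


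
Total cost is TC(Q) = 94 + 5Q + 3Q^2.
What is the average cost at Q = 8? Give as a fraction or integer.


TC(8) = 94 + 5*8 + 3*8^2
TC(8) = 94 + 40 + 192 = 326
AC = TC/Q = 326/8 = 163/4

163/4


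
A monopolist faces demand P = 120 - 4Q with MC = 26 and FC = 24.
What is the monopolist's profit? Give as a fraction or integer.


MR = MC: 120 - 8Q = 26
Q* = 47/4
P* = 120 - 4*47/4 = 73
Profit = (P* - MC)*Q* - FC
= (73 - 26)*47/4 - 24
= 47*47/4 - 24
= 2209/4 - 24 = 2113/4

2113/4


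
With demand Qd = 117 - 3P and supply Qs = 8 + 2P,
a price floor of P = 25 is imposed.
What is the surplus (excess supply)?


At P = 25:
Qd = 117 - 3*25 = 42
Qs = 8 + 2*25 = 58
Surplus = Qs - Qd = 58 - 42 = 16

16


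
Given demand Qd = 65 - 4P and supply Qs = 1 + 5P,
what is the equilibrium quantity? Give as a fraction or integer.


First find equilibrium price:
65 - 4P = 1 + 5P
P* = 64/9 = 64/9
Then substitute into demand:
Q* = 65 - 4 * 64/9 = 329/9

329/9


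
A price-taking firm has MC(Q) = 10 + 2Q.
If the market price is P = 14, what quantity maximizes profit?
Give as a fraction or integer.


In perfect competition, profit is maximized where P = MC.
14 = 10 + 2Q
4 = 2Q
Q* = 4/2 = 2

2


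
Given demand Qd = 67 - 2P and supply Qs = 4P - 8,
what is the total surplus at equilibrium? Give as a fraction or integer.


Find equilibrium: 67 - 2P = 4P - 8
67 + 8 = 6P
P* = 75/6 = 25/2
Q* = 4*25/2 - 8 = 42
Inverse demand: P = 67/2 - Q/2, so P_max = 67/2
Inverse supply: P = 2 + Q/4, so P_min = 2
CS = (1/2) * 42 * (67/2 - 25/2) = 441
PS = (1/2) * 42 * (25/2 - 2) = 441/2
TS = CS + PS = 441 + 441/2 = 1323/2

1323/2


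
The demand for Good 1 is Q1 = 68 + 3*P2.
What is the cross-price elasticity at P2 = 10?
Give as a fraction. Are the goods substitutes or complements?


dQ1/dP2 = 3
At P2 = 10: Q1 = 68 + 3*10 = 98
Exy = (dQ1/dP2)(P2/Q1) = 3 * 10 / 98 = 15/49
Since Exy > 0, the goods are substitutes.

15/49 (substitutes)


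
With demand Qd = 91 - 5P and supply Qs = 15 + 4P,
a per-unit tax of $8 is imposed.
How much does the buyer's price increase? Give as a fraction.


With a per-unit tax, the buyer's price increase depends on relative slopes.
Supply slope: d = 4, Demand slope: b = 5
Buyer's price increase = d * tax / (b + d)
= 4 * 8 / (5 + 4)
= 32 / 9 = 32/9

32/9


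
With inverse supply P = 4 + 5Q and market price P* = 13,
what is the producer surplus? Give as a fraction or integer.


Minimum supply price (at Q=0): P_min = 4
Quantity supplied at P* = 13:
Q* = (13 - 4)/5 = 9/5
PS = (1/2) * Q* * (P* - P_min)
PS = (1/2) * 9/5 * (13 - 4)
PS = (1/2) * 9/5 * 9 = 81/10

81/10


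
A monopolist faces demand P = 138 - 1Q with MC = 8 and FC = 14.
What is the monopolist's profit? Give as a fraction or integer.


MR = MC: 138 - 2Q = 8
Q* = 65
P* = 138 - 1*65 = 73
Profit = (P* - MC)*Q* - FC
= (73 - 8)*65 - 14
= 65*65 - 14
= 4225 - 14 = 4211

4211


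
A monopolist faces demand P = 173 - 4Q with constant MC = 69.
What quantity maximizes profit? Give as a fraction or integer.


TR = P*Q = (173 - 4Q)Q = 173Q - 4Q^2
MR = dTR/dQ = 173 - 8Q
Set MR = MC:
173 - 8Q = 69
104 = 8Q
Q* = 104/8 = 13

13


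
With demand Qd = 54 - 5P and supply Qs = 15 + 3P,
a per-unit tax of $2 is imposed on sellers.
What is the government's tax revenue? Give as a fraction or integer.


With tax on sellers, new supply: Qs' = 15 + 3(P - 2)
= 9 + 3P
New equilibrium quantity:
Q_new = 207/8
Tax revenue = tax * Q_new = 2 * 207/8 = 207/4

207/4


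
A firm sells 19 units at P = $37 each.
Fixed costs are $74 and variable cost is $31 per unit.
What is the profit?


Total Revenue = P * Q = 37 * 19 = $703
Total Cost = FC + VC*Q = 74 + 31*19 = $663
Profit = TR - TC = 703 - 663 = $40

$40


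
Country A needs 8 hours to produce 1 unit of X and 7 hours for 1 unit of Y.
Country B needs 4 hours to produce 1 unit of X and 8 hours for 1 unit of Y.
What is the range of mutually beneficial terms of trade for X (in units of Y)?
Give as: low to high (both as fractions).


Opportunity cost of X for Country A = hours_X / hours_Y = 8/7 = 8/7 units of Y
Opportunity cost of X for Country B = hours_X / hours_Y = 4/8 = 1/2 units of Y
Terms of trade must be between the two opportunity costs.
Range: 1/2 to 8/7

1/2 to 8/7


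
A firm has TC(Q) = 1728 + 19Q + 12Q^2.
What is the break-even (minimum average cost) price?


AC(Q) = 1728/Q + 19 + 12Q
To minimize: dAC/dQ = -1728/Q^2 + 12 = 0
Q^2 = 1728/12 = 144
Q* = 12
Min AC = 1728/12 + 19 + 12*12
Min AC = 144 + 19 + 144 = 307

307


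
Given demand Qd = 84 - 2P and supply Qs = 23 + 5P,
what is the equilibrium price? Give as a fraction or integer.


At equilibrium, Qd = Qs.
84 - 2P = 23 + 5P
84 - 23 = 2P + 5P
61 = 7P
P* = 61/7 = 61/7

61/7


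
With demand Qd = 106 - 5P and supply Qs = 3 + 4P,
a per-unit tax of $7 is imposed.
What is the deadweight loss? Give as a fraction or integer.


Pre-tax equilibrium quantity: Q* = 439/9
Post-tax equilibrium quantity: Q_tax = 299/9
Reduction in quantity: Q* - Q_tax = 140/9
DWL = (1/2) * tax * (Q* - Q_tax)
DWL = (1/2) * 7 * 140/9 = 490/9

490/9


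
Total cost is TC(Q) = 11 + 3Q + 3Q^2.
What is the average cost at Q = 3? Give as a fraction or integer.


TC(3) = 11 + 3*3 + 3*3^2
TC(3) = 11 + 9 + 27 = 47
AC = TC/Q = 47/3 = 47/3

47/3


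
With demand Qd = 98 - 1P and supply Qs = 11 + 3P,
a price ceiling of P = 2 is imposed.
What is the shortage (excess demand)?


At P = 2:
Qd = 98 - 1*2 = 96
Qs = 11 + 3*2 = 17
Shortage = Qd - Qs = 96 - 17 = 79

79


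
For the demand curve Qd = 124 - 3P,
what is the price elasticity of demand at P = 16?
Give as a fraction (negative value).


dQ/dP = -3
At P = 16: Q = 124 - 3*16 = 76
E = (dQ/dP)(P/Q) = (-3)(16/76) = -12/19

-12/19


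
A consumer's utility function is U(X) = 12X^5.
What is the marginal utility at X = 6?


MU = dU/dX = 12*5*X^(5-1)
MU = 60*X^4
At X = 6:
MU = 60 * 6^4
MU = 60 * 1296 = 77760

77760


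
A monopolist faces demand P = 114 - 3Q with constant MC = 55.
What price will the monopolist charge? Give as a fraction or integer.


MR = 114 - 6Q
Set MR = MC: 114 - 6Q = 55
Q* = 59/6
Substitute into demand:
P* = 114 - 3*59/6 = 169/2

169/2


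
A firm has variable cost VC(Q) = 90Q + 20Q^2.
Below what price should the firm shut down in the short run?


AVC(Q) = VC(Q)/Q = 90 + 20Q
AVC is increasing in Q, so minimum AVC is at Q -> 0+.
Min AVC = 90
The firm should shut down if P < 90.

90


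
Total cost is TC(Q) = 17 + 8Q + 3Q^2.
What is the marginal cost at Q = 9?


MC = dTC/dQ = 8 + 2*3*Q
At Q = 9:
MC = 8 + 6*9
MC = 8 + 54 = 62

62


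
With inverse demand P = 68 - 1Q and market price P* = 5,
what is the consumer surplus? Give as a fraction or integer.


Maximum willingness to pay (at Q=0): P_max = 68
Quantity demanded at P* = 5:
Q* = (68 - 5)/1 = 63
CS = (1/2) * Q* * (P_max - P*)
CS = (1/2) * 63 * (68 - 5)
CS = (1/2) * 63 * 63 = 3969/2

3969/2


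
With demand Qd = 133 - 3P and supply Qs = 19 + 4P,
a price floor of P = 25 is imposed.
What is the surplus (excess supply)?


At P = 25:
Qd = 133 - 3*25 = 58
Qs = 19 + 4*25 = 119
Surplus = Qs - Qd = 119 - 58 = 61

61


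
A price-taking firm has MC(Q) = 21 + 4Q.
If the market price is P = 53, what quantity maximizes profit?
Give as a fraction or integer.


In perfect competition, profit is maximized where P = MC.
53 = 21 + 4Q
32 = 4Q
Q* = 32/4 = 8

8


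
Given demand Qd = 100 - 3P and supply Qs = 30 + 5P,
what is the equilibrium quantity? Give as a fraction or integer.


First find equilibrium price:
100 - 3P = 30 + 5P
P* = 70/8 = 35/4
Then substitute into demand:
Q* = 100 - 3 * 35/4 = 295/4

295/4


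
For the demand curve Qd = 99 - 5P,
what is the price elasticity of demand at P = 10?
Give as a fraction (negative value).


dQ/dP = -5
At P = 10: Q = 99 - 5*10 = 49
E = (dQ/dP)(P/Q) = (-5)(10/49) = -50/49

-50/49


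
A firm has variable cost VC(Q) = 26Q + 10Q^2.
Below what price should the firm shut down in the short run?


AVC(Q) = VC(Q)/Q = 26 + 10Q
AVC is increasing in Q, so minimum AVC is at Q -> 0+.
Min AVC = 26
The firm should shut down if P < 26.

26


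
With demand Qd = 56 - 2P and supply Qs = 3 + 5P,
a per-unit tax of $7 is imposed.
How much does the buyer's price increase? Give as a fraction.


With a per-unit tax, the buyer's price increase depends on relative slopes.
Supply slope: d = 5, Demand slope: b = 2
Buyer's price increase = d * tax / (b + d)
= 5 * 7 / (2 + 5)
= 35 / 7 = 5

5


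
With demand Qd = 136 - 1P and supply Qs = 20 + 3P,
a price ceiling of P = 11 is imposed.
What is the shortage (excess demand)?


At P = 11:
Qd = 136 - 1*11 = 125
Qs = 20 + 3*11 = 53
Shortage = Qd - Qs = 125 - 53 = 72

72


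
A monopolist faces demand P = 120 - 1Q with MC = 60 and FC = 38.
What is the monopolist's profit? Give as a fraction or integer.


MR = MC: 120 - 2Q = 60
Q* = 30
P* = 120 - 1*30 = 90
Profit = (P* - MC)*Q* - FC
= (90 - 60)*30 - 38
= 30*30 - 38
= 900 - 38 = 862

862


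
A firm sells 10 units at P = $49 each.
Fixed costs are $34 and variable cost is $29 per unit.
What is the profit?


Total Revenue = P * Q = 49 * 10 = $490
Total Cost = FC + VC*Q = 34 + 29*10 = $324
Profit = TR - TC = 490 - 324 = $166

$166


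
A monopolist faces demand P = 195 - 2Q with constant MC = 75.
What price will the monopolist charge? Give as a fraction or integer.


MR = 195 - 4Q
Set MR = MC: 195 - 4Q = 75
Q* = 30
Substitute into demand:
P* = 195 - 2*30 = 135

135


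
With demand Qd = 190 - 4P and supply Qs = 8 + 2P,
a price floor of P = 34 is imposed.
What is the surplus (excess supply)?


At P = 34:
Qd = 190 - 4*34 = 54
Qs = 8 + 2*34 = 76
Surplus = Qs - Qd = 76 - 54 = 22

22


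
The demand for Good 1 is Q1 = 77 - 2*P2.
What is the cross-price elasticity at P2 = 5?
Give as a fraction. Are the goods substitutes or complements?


dQ1/dP2 = -2
At P2 = 5: Q1 = 77 - 2*5 = 67
Exy = (dQ1/dP2)(P2/Q1) = -2 * 5 / 67 = -10/67
Since Exy < 0, the goods are complements.

-10/67 (complements)


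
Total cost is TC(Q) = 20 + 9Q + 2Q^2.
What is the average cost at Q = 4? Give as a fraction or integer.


TC(4) = 20 + 9*4 + 2*4^2
TC(4) = 20 + 36 + 32 = 88
AC = TC/Q = 88/4 = 22

22


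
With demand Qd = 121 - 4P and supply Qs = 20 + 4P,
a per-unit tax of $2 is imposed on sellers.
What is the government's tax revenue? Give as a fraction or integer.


With tax on sellers, new supply: Qs' = 20 + 4(P - 2)
= 12 + 4P
New equilibrium quantity:
Q_new = 133/2
Tax revenue = tax * Q_new = 2 * 133/2 = 133

133


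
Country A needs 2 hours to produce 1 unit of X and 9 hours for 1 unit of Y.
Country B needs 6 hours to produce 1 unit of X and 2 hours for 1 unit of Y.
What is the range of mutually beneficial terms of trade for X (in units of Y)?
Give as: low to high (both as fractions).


Opportunity cost of X for Country A = hours_X / hours_Y = 2/9 = 2/9 units of Y
Opportunity cost of X for Country B = hours_X / hours_Y = 6/2 = 3 units of Y
Terms of trade must be between the two opportunity costs.
Range: 2/9 to 3

2/9 to 3


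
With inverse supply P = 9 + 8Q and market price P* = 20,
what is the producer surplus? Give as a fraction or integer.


Minimum supply price (at Q=0): P_min = 9
Quantity supplied at P* = 20:
Q* = (20 - 9)/8 = 11/8
PS = (1/2) * Q* * (P* - P_min)
PS = (1/2) * 11/8 * (20 - 9)
PS = (1/2) * 11/8 * 11 = 121/16

121/16


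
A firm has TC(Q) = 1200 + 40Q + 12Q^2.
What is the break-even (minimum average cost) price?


AC(Q) = 1200/Q + 40 + 12Q
To minimize: dAC/dQ = -1200/Q^2 + 12 = 0
Q^2 = 1200/12 = 100
Q* = 10
Min AC = 1200/10 + 40 + 12*10
Min AC = 120 + 40 + 120 = 280

280


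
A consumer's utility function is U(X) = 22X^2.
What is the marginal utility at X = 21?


MU = dU/dX = 22*2*X^(2-1)
MU = 44*X^1
At X = 21:
MU = 44 * 21^1
MU = 44 * 21 = 924

924


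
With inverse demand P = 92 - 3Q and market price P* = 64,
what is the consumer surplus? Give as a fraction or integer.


Maximum willingness to pay (at Q=0): P_max = 92
Quantity demanded at P* = 64:
Q* = (92 - 64)/3 = 28/3
CS = (1/2) * Q* * (P_max - P*)
CS = (1/2) * 28/3 * (92 - 64)
CS = (1/2) * 28/3 * 28 = 392/3

392/3


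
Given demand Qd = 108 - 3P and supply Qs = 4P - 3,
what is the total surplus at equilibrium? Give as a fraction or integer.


Find equilibrium: 108 - 3P = 4P - 3
108 + 3 = 7P
P* = 111/7 = 111/7
Q* = 4*111/7 - 3 = 423/7
Inverse demand: P = 36 - Q/3, so P_max = 36
Inverse supply: P = 3/4 + Q/4, so P_min = 3/4
CS = (1/2) * 423/7 * (36 - 111/7) = 59643/98
PS = (1/2) * 423/7 * (111/7 - 3/4) = 178929/392
TS = CS + PS = 59643/98 + 178929/392 = 59643/56

59643/56


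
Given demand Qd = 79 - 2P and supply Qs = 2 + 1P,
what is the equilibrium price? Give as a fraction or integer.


At equilibrium, Qd = Qs.
79 - 2P = 2 + 1P
79 - 2 = 2P + 1P
77 = 3P
P* = 77/3 = 77/3

77/3


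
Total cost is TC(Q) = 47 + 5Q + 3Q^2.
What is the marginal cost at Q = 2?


MC = dTC/dQ = 5 + 2*3*Q
At Q = 2:
MC = 5 + 6*2
MC = 5 + 12 = 17

17


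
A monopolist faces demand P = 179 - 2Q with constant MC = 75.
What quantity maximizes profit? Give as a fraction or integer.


TR = P*Q = (179 - 2Q)Q = 179Q - 2Q^2
MR = dTR/dQ = 179 - 4Q
Set MR = MC:
179 - 4Q = 75
104 = 4Q
Q* = 104/4 = 26

26


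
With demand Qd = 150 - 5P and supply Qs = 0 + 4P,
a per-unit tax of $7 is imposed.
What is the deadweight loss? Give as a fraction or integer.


Pre-tax equilibrium quantity: Q* = 200/3
Post-tax equilibrium quantity: Q_tax = 460/9
Reduction in quantity: Q* - Q_tax = 140/9
DWL = (1/2) * tax * (Q* - Q_tax)
DWL = (1/2) * 7 * 140/9 = 490/9

490/9


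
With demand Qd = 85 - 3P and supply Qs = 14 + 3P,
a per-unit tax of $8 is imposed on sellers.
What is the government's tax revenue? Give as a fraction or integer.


With tax on sellers, new supply: Qs' = 14 + 3(P - 8)
= 3P - 10
New equilibrium quantity:
Q_new = 75/2
Tax revenue = tax * Q_new = 8 * 75/2 = 300

300


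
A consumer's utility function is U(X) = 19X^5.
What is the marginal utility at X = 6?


MU = dU/dX = 19*5*X^(5-1)
MU = 95*X^4
At X = 6:
MU = 95 * 6^4
MU = 95 * 1296 = 123120

123120


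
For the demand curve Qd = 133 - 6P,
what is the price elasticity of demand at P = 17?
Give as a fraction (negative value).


dQ/dP = -6
At P = 17: Q = 133 - 6*17 = 31
E = (dQ/dP)(P/Q) = (-6)(17/31) = -102/31

-102/31


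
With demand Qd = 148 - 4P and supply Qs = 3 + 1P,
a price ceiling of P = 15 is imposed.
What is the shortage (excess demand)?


At P = 15:
Qd = 148 - 4*15 = 88
Qs = 3 + 1*15 = 18
Shortage = Qd - Qs = 88 - 18 = 70

70


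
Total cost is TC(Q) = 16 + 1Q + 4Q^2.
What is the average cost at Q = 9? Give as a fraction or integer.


TC(9) = 16 + 1*9 + 4*9^2
TC(9) = 16 + 9 + 324 = 349
AC = TC/Q = 349/9 = 349/9

349/9


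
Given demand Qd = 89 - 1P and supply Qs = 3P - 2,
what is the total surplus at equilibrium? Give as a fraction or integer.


Find equilibrium: 89 - 1P = 3P - 2
89 + 2 = 4P
P* = 91/4 = 91/4
Q* = 3*91/4 - 2 = 265/4
Inverse demand: P = 89 - Q/1, so P_max = 89
Inverse supply: P = 2/3 + Q/3, so P_min = 2/3
CS = (1/2) * 265/4 * (89 - 91/4) = 70225/32
PS = (1/2) * 265/4 * (91/4 - 2/3) = 70225/96
TS = CS + PS = 70225/32 + 70225/96 = 70225/24

70225/24


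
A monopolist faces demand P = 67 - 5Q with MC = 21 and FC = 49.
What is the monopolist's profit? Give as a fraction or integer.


MR = MC: 67 - 10Q = 21
Q* = 23/5
P* = 67 - 5*23/5 = 44
Profit = (P* - MC)*Q* - FC
= (44 - 21)*23/5 - 49
= 23*23/5 - 49
= 529/5 - 49 = 284/5

284/5


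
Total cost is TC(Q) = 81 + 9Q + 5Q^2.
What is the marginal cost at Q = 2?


MC = dTC/dQ = 9 + 2*5*Q
At Q = 2:
MC = 9 + 10*2
MC = 9 + 20 = 29

29


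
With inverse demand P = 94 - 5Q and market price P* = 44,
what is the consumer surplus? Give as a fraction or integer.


Maximum willingness to pay (at Q=0): P_max = 94
Quantity demanded at P* = 44:
Q* = (94 - 44)/5 = 10
CS = (1/2) * Q* * (P_max - P*)
CS = (1/2) * 10 * (94 - 44)
CS = (1/2) * 10 * 50 = 250

250


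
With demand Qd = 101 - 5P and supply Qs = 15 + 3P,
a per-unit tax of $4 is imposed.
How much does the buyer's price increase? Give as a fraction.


With a per-unit tax, the buyer's price increase depends on relative slopes.
Supply slope: d = 3, Demand slope: b = 5
Buyer's price increase = d * tax / (b + d)
= 3 * 4 / (5 + 3)
= 12 / 8 = 3/2

3/2


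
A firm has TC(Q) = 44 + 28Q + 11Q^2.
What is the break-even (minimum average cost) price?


AC(Q) = 44/Q + 28 + 11Q
To minimize: dAC/dQ = -44/Q^2 + 11 = 0
Q^2 = 44/11 = 4
Q* = 2
Min AC = 44/2 + 28 + 11*2
Min AC = 22 + 28 + 22 = 72

72


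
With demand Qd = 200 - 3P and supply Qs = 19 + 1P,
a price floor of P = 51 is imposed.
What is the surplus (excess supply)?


At P = 51:
Qd = 200 - 3*51 = 47
Qs = 19 + 1*51 = 70
Surplus = Qs - Qd = 70 - 47 = 23

23


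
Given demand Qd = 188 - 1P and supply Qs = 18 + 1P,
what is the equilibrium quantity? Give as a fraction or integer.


First find equilibrium price:
188 - 1P = 18 + 1P
P* = 170/2 = 85
Then substitute into demand:
Q* = 188 - 1 * 85 = 103

103


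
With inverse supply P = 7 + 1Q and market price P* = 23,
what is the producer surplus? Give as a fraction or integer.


Minimum supply price (at Q=0): P_min = 7
Quantity supplied at P* = 23:
Q* = (23 - 7)/1 = 16
PS = (1/2) * Q* * (P* - P_min)
PS = (1/2) * 16 * (23 - 7)
PS = (1/2) * 16 * 16 = 128

128


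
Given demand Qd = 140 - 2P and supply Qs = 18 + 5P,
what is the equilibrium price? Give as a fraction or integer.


At equilibrium, Qd = Qs.
140 - 2P = 18 + 5P
140 - 18 = 2P + 5P
122 = 7P
P* = 122/7 = 122/7

122/7


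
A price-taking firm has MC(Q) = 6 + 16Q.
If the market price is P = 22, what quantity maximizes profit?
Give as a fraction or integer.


In perfect competition, profit is maximized where P = MC.
22 = 6 + 16Q
16 = 16Q
Q* = 16/16 = 1

1


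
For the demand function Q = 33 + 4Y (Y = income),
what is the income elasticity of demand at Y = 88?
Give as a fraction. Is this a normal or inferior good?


dQ/dY = 4
At Y = 88: Q = 33 + 4*88 = 385
Ey = (dQ/dY)(Y/Q) = 4 * 88 / 385 = 32/35
Since Ey > 0, this is a normal good.

32/35 (normal good)


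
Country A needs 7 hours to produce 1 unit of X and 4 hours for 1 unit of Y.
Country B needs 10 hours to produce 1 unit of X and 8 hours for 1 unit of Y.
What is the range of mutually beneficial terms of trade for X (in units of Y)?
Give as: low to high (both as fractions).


Opportunity cost of X for Country A = hours_X / hours_Y = 7/4 = 7/4 units of Y
Opportunity cost of X for Country B = hours_X / hours_Y = 10/8 = 5/4 units of Y
Terms of trade must be between the two opportunity costs.
Range: 5/4 to 7/4

5/4 to 7/4


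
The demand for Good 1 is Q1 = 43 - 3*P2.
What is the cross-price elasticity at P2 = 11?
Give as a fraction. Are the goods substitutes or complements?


dQ1/dP2 = -3
At P2 = 11: Q1 = 43 - 3*11 = 10
Exy = (dQ1/dP2)(P2/Q1) = -3 * 11 / 10 = -33/10
Since Exy < 0, the goods are complements.

-33/10 (complements)


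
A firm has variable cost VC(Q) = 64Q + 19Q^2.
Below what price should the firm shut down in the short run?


AVC(Q) = VC(Q)/Q = 64 + 19Q
AVC is increasing in Q, so minimum AVC is at Q -> 0+.
Min AVC = 64
The firm should shut down if P < 64.

64


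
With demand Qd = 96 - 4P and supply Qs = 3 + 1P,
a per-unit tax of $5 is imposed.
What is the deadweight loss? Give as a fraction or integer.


Pre-tax equilibrium quantity: Q* = 108/5
Post-tax equilibrium quantity: Q_tax = 88/5
Reduction in quantity: Q* - Q_tax = 4
DWL = (1/2) * tax * (Q* - Q_tax)
DWL = (1/2) * 5 * 4 = 10

10


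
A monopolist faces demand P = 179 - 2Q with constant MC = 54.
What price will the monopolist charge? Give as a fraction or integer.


MR = 179 - 4Q
Set MR = MC: 179 - 4Q = 54
Q* = 125/4
Substitute into demand:
P* = 179 - 2*125/4 = 233/2

233/2


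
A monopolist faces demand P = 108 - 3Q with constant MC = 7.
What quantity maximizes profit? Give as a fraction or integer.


TR = P*Q = (108 - 3Q)Q = 108Q - 3Q^2
MR = dTR/dQ = 108 - 6Q
Set MR = MC:
108 - 6Q = 7
101 = 6Q
Q* = 101/6 = 101/6

101/6


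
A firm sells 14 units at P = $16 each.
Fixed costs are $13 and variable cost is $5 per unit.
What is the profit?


Total Revenue = P * Q = 16 * 14 = $224
Total Cost = FC + VC*Q = 13 + 5*14 = $83
Profit = TR - TC = 224 - 83 = $141

$141


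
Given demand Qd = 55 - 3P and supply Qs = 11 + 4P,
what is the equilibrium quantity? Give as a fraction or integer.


First find equilibrium price:
55 - 3P = 11 + 4P
P* = 44/7 = 44/7
Then substitute into demand:
Q* = 55 - 3 * 44/7 = 253/7

253/7


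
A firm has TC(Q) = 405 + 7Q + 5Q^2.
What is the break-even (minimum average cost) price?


AC(Q) = 405/Q + 7 + 5Q
To minimize: dAC/dQ = -405/Q^2 + 5 = 0
Q^2 = 405/5 = 81
Q* = 9
Min AC = 405/9 + 7 + 5*9
Min AC = 45 + 7 + 45 = 97

97


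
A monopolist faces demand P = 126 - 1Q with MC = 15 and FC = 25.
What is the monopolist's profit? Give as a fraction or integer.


MR = MC: 126 - 2Q = 15
Q* = 111/2
P* = 126 - 1*111/2 = 141/2
Profit = (P* - MC)*Q* - FC
= (141/2 - 15)*111/2 - 25
= 111/2*111/2 - 25
= 12321/4 - 25 = 12221/4

12221/4
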